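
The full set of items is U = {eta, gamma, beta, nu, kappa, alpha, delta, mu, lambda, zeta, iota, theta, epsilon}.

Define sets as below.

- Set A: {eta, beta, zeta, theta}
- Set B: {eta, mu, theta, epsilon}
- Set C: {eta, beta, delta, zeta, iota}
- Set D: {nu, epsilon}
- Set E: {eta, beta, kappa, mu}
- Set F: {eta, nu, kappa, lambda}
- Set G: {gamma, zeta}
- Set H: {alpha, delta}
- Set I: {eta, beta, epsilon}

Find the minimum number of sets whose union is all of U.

5

B and C and F and G and H together: B ∪ C ∪ F ∪ G ∪ H = {eta, gamma, beta, nu, kappa, alpha, delta, mu, lambda, zeta, iota, theta, epsilon} — every item is covered.
No 4 of the 9 sets cover everything (all 126 combinations miss at least one item), so 5 is optimal.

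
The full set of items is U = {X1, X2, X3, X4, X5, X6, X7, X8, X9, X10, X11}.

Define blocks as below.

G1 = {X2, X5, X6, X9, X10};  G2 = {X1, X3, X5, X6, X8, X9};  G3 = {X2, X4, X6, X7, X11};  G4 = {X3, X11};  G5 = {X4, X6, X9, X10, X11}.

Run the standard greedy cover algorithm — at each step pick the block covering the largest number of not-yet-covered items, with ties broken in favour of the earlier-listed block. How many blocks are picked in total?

Greedy: pick G2 (covers 6 new) → pick G3 (covers 4 new) → pick G1 (covers 1 new). Total picks: 3.

3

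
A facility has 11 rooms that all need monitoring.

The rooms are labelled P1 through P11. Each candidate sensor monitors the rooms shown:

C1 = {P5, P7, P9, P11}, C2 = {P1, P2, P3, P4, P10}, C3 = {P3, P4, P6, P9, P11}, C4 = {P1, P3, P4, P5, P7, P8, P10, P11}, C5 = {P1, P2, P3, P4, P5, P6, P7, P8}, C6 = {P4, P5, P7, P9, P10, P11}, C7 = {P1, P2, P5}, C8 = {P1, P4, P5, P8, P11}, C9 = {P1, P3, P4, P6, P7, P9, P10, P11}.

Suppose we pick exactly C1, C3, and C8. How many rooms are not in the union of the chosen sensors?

2

Union of C1, C3, C8 = {P1, P3, P4, P5, P6, P7, P8, P9, P11}.
Not covered: P2, P10 — 2 rooms.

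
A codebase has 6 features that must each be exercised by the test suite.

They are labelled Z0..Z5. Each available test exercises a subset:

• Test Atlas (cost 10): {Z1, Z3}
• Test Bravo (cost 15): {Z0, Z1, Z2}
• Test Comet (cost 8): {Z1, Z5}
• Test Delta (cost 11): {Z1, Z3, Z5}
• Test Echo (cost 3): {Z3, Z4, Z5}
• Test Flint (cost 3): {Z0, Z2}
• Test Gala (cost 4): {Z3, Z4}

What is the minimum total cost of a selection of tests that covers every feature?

Comet, Echo, Flint together cover every feature (Comet ∪ Echo ∪ Flint = {Z0, Z1, Z2, Z3, Z4, Z5}); total cost 8 + 3 + 3 = 14.
No covering selection has total cost below 14.

14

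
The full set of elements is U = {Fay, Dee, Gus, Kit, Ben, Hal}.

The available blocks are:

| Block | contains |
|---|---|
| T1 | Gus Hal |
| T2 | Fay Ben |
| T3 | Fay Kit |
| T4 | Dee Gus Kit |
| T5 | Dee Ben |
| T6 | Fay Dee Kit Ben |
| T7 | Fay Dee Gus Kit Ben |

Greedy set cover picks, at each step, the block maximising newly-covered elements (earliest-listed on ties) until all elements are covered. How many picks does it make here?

Greedy: pick T7 (covers 5 new) → pick T1 (covers 1 new). Total picks: 2.

2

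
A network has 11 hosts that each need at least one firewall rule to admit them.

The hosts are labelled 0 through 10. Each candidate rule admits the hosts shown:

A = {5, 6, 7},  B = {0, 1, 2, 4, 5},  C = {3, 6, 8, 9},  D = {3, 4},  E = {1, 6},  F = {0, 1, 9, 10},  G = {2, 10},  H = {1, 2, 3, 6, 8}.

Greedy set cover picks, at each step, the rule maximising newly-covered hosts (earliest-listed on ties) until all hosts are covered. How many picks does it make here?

Greedy: pick B (covers 5 new) → pick C (covers 4 new) → pick A (covers 1 new) → pick F (covers 1 new). Total picks: 4.

4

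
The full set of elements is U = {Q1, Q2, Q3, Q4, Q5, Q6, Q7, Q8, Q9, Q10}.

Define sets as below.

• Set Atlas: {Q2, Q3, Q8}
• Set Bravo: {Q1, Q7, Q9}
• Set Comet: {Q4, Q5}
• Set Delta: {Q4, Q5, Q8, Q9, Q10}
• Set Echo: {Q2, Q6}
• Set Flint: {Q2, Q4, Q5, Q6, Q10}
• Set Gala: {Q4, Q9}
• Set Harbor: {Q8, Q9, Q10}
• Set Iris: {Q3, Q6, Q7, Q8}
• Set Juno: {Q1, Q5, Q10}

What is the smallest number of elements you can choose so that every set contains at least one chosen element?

4

H = {Q5, Q6, Q8, Q9} meets every set (each contains at least one member of H), and |H| = 4.
No choice of 3 elements meets every set, so 4 is the minimum.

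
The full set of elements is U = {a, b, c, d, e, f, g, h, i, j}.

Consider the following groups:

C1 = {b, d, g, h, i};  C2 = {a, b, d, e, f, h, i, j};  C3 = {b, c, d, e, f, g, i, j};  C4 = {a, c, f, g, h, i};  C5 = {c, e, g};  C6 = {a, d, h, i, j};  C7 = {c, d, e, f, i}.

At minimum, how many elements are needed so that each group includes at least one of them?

2

Take T = {g, i}. Each listed group contains at least one of these, so T is a hitting set of size 2.
The groups C5, C6 are pairwise disjoint, so any hitting set needs a separate element for each — at least 2. Hence 2 is optimal.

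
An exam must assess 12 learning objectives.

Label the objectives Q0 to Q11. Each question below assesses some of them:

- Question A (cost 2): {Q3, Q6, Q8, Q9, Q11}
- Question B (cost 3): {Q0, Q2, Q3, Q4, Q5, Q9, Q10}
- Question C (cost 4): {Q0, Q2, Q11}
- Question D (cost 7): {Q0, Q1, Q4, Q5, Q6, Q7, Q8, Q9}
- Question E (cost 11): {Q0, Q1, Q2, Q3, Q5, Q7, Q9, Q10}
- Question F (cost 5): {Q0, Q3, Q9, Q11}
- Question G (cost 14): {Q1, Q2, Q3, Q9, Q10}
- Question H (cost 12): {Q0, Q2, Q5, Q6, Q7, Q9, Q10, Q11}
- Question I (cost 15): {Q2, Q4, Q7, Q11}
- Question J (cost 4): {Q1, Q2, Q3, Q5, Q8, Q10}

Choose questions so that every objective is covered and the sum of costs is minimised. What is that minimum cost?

12

A, B, D together cover every objective (A ∪ B ∪ D = {Q0, Q1, Q2, Q3, Q4, Q5, Q6, Q7, Q8, Q9, Q10, Q11}); total cost 2 + 3 + 7 = 12.
No covering selection has total cost below 12.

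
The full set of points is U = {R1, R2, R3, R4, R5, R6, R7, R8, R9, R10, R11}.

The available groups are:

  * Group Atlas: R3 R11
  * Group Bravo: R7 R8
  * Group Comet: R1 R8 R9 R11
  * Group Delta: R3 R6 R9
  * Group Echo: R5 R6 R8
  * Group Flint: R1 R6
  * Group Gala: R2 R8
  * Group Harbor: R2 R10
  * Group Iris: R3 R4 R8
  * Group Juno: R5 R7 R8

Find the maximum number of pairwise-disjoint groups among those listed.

Atlas, Flint, Harbor, Juno are pairwise disjoint (Atlas={R3,R11}; Flint={R1,R6}; Harbor={R2,R10}; Juno={R5,R7,R8}).
Every remaining group overlaps one of these, and no 5 of the listed groups are pairwise disjoint, so 4 is the maximum.

4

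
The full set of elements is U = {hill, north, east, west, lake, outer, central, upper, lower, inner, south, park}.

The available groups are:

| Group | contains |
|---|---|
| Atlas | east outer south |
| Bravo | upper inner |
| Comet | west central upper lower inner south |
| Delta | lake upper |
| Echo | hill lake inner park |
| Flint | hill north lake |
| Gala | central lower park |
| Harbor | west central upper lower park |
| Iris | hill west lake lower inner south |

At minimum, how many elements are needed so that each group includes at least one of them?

4

H = {hill, outer, upper, lower} meets every group (each contains at least one member of H), and |H| = 4.
The groups Atlas, Bravo, Flint, Gala are pairwise disjoint, so any hitting set needs a separate element for each — at least 4. Hence 4 is optimal.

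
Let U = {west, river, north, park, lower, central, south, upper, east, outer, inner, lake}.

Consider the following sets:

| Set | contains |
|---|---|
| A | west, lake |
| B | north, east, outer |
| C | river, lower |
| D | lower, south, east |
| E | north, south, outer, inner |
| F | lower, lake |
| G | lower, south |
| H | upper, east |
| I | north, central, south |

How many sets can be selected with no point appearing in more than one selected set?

4

A, C, E, H are pairwise disjoint (A={west,lake}; C={river,lower}; E={north,south,outer,inner}; H={upper,east}).
Every remaining set overlaps one of these, and no 5 of the listed sets are pairwise disjoint, so 4 is the maximum.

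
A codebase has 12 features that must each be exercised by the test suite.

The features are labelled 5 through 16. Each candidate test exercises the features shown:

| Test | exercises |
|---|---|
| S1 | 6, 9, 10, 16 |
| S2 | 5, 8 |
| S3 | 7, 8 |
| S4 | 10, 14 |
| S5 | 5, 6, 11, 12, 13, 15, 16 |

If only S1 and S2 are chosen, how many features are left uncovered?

6

Union of S1, S2 = {5, 6, 8, 9, 10, 16}.
Not covered: 7, 11, 12, 13, 14, 15 — 6 features.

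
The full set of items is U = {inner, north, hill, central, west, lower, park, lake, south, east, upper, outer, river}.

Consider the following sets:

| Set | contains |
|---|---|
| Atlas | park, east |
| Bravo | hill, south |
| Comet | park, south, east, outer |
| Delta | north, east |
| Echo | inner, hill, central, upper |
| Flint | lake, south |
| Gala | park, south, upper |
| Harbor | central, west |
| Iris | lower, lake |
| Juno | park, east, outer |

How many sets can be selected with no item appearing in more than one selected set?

Atlas, Bravo, Harbor, Iris are pairwise disjoint (Atlas={park,east}; Bravo={hill,south}; Harbor={central,west}; Iris={lower,lake}).
Every remaining set overlaps one of these, and no 5 of the listed sets are pairwise disjoint, so 4 is the maximum.

4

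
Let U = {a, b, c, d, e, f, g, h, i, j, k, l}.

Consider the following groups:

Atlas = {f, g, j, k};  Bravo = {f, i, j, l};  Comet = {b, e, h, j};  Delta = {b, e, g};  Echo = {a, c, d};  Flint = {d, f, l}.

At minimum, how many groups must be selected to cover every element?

4

Atlas, Bravo, Comet, and Echo cover everything between them: the union {a, b, c, d, e, f, g, h, i, j, k, l} is all of U.
Only Echo contains a, so Echo is forced; the remaining 9 elements need at least 3 more groups (each remaining group adds at most 4) — so at least 4 groups are needed, and 4 is optimal.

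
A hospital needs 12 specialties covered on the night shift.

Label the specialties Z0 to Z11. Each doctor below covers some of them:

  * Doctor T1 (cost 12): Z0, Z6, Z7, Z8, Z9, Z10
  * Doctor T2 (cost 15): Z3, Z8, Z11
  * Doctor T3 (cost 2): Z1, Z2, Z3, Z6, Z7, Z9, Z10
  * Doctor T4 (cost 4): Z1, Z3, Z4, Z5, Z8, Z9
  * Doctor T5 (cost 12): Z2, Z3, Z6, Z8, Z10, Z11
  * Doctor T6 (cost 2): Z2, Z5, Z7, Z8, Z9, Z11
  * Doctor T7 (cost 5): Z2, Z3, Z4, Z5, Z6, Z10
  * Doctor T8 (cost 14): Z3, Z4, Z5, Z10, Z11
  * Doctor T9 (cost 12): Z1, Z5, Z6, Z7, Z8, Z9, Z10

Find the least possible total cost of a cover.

18

T1, T4, T6 together cover every specialty (T1 ∪ T4 ∪ T6 = {Z0, Z1, Z2, Z3, Z4, Z5, Z6, Z7, Z8, Z9, Z10, Z11}); total cost 12 + 4 + 2 = 18.
The greedy pick T3, T6, T4, T1 costs 20; no covering selection beats 18.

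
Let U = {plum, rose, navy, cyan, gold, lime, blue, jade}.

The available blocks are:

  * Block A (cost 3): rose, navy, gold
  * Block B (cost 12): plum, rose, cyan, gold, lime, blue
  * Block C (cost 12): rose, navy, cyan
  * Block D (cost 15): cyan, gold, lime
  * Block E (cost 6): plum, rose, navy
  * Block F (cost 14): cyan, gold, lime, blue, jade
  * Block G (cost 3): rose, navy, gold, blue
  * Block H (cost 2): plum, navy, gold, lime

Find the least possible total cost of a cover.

19

F, G, H together cover every item (F ∪ G ∪ H = {plum, rose, navy, cyan, gold, lime, blue, jade}); total cost 14 + 3 + 2 = 19.
No covering selection has total cost below 19.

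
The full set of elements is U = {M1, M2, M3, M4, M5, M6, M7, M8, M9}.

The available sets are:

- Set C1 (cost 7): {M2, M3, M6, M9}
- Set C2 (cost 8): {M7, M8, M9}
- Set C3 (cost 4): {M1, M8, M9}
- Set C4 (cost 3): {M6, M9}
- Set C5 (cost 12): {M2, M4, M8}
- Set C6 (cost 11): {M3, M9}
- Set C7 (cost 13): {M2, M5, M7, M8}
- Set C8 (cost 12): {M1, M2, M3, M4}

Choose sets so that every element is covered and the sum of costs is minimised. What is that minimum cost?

28

C4, C7, C8 together cover every element (C4 ∪ C7 ∪ C8 = {M1, M2, M3, M4, M5, M6, M7, M8, M9}); total cost 3 + 13 + 12 = 28.
The greedy pick C3, C1, C7, C5 costs 36; no covering selection beats 28.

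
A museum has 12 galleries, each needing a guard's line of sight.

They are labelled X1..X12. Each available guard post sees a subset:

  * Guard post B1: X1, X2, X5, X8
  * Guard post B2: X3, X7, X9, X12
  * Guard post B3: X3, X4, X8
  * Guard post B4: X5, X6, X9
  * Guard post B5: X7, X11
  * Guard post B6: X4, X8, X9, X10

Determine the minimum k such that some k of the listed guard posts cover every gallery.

5

B1 and B2 and B4 and B5 and B6 together: B1 ∪ B2 ∪ B4 ∪ B5 ∪ B6 = {X1, X2, X3, X4, X5, X6, X7, X8, X9, X10, X11, X12} — every gallery is covered.
No 4 of the 6 guard posts cover everything (all 15 combinations miss at least one gallery), so 5 is optimal.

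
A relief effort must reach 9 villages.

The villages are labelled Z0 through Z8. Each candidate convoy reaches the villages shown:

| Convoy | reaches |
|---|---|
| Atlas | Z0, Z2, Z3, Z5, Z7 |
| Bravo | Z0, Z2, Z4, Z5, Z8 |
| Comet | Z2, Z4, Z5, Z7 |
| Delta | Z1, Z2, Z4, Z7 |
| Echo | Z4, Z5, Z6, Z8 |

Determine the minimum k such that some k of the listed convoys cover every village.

3

Atlas and Delta and Echo together: Atlas ∪ Delta ∪ Echo = {Z0, Z1, Z2, Z3, Z4, Z5, Z6, Z7, Z8} — every village is covered.
Only Delta contains Z1, so Delta is forced; the remaining 5 villages need at least 2 more convoys (each remaining convoy adds at most 3) — so at least 3 convoys are needed, and 3 is optimal.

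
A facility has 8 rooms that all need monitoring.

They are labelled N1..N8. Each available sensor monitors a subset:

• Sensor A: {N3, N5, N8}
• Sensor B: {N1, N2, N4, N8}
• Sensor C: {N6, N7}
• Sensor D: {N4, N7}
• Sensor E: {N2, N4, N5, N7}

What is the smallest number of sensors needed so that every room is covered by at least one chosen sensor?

A and B and C together: A ∪ B ∪ C = {N1, N2, N3, N4, N5, N6, N7, N8} — every room is covered.
Only B contains N1, so B is forced; the remaining 4 rooms need at least 2 more sensors (each remaining sensor adds at most 2) — so at least 3 sensors are needed, and 3 is optimal.

3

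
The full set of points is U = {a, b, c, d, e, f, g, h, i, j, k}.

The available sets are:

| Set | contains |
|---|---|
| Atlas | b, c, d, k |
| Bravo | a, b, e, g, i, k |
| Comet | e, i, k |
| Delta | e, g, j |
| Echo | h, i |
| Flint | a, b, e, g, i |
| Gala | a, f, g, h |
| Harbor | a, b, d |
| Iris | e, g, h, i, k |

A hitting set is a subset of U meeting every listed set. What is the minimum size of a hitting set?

The 3 points {b, g, i} hit every set.
The sets Atlas, Delta, Echo are pairwise disjoint, so any hitting set needs a separate point for each — at least 3. Hence 3 is optimal.

3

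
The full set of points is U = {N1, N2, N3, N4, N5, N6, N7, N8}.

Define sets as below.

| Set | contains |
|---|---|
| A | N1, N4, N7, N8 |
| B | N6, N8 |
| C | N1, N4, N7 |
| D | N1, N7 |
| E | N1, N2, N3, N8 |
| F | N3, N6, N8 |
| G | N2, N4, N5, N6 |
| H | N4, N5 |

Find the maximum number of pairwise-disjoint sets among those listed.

3

B, D, H are pairwise disjoint (B={N6,N8}; D={N1,N7}; H={N4,N5}).
Every remaining set overlaps one of these, and no 4 of the listed sets are pairwise disjoint, so 3 is the maximum.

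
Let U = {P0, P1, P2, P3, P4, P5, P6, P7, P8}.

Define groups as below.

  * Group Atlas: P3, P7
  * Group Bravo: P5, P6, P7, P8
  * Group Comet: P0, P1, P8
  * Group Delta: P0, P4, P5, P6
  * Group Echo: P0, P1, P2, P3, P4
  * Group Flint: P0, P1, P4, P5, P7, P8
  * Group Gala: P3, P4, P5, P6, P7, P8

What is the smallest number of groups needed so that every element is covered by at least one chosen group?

Bravo and Echo cover everything between them: the union {P0, P1, P2, P3, P4, P5, P6, P7, P8} is all of U.
No single group has all 9 elements (the largest, Flint, has 6), so 2 is optimal.

2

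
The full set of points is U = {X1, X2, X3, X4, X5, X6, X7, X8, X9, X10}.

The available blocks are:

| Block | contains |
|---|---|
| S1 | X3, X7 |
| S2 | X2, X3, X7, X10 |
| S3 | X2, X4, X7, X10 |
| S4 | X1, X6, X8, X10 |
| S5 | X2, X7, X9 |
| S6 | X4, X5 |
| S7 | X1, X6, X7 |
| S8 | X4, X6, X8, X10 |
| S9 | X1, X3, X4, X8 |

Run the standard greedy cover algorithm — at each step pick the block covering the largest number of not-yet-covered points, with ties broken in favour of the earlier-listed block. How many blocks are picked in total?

4

Greedy: pick S2 (covers 4 new) → pick S4 (covers 3 new) → pick S6 (covers 2 new) → pick S5 (covers 1 new). Total picks: 4.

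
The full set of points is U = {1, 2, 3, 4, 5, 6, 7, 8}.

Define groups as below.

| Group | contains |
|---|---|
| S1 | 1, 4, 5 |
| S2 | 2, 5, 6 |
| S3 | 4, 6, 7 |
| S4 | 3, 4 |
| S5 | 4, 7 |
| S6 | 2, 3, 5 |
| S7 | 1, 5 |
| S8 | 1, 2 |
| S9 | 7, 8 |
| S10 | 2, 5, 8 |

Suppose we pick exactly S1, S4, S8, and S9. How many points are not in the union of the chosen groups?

Union of S1, S4, S8, S9 = {1, 2, 3, 4, 5, 7, 8}.
Not covered: 6 — 1 point.

1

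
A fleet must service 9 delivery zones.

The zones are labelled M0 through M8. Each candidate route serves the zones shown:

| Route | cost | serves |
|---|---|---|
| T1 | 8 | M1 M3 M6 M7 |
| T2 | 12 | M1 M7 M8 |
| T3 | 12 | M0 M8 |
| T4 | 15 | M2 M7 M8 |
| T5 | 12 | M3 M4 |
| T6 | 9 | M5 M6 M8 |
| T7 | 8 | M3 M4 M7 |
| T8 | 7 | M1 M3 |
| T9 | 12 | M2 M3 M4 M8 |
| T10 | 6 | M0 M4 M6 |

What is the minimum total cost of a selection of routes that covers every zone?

35

T1, T6, T9, T10 together cover every zone (T1 ∪ T6 ∪ T9 ∪ T10 = {M0, M1, M2, M3, M4, M5, M6, M7, M8}); total cost 8 + 9 + 12 + 6 = 35.
No covering selection has total cost below 35.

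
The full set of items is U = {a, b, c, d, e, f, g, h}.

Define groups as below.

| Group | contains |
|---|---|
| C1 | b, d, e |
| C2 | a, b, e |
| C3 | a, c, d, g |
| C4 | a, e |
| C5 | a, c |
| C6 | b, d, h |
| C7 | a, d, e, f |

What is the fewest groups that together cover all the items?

C3, C6, and C7 cover everything between them: the union {a, b, c, d, e, f, g, h} is all of U.
Only C7 contains f, so C7 is forced; the remaining 4 items need at least 2 more groups (each remaining group adds at most 2) — so at least 3 groups are needed, and 3 is optimal.

3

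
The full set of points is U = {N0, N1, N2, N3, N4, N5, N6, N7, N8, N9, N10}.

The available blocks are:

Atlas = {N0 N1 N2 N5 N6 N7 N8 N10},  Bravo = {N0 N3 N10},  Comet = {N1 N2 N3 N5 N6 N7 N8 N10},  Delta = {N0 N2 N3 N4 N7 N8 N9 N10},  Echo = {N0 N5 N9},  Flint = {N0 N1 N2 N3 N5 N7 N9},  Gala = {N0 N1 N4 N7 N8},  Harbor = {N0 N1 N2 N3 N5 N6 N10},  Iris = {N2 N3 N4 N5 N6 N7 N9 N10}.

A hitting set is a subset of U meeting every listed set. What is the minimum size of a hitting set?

2

H = {N0, N2} meets every block (each contains at least one member of H), and |H| = 2.
No single point lies in every block, so at least 2 are needed and 2 is optimal.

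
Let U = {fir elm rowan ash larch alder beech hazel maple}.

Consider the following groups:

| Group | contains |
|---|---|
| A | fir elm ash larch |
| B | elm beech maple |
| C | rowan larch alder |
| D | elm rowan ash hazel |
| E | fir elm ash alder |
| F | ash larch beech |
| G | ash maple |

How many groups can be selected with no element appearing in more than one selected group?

2

C, G are pairwise disjoint (C={rowan,larch,alder}; G={ash,maple}).
Every remaining group overlaps one of these, and no 3 of the listed groups are pairwise disjoint, so 2 is the maximum.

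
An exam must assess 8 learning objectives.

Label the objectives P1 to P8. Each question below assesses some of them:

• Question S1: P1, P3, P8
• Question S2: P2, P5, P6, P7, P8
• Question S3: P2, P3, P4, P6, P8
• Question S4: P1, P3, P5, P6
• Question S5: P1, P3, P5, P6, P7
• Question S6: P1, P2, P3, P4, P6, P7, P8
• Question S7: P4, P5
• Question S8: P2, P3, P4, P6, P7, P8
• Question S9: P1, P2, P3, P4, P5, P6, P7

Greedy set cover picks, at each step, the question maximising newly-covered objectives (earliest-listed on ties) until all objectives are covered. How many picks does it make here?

Greedy: pick S6 (covers 7 new) → pick S2 (covers 1 new). Total picks: 2.

2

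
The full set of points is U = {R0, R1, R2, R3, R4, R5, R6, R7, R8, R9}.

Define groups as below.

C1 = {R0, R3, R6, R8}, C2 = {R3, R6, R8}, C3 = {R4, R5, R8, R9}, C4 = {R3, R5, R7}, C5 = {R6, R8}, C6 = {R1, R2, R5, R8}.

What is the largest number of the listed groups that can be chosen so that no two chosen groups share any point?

C4, C5 are pairwise disjoint (C4={R3,R5,R7}; C5={R6,R8}).
Every remaining group overlaps one of these, and no 3 of the listed groups are pairwise disjoint, so 2 is the maximum.

2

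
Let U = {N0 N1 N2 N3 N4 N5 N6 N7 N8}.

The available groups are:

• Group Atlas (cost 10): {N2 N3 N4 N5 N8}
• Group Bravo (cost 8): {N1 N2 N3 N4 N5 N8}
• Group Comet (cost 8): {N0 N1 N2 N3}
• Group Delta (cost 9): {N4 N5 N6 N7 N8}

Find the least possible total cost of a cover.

Comet, Delta together cover every item (Comet ∪ Delta = {N0, N1, N2, N3, N4, N5, N6, N7, N8}); total cost 8 + 9 = 17.
The greedy pick Bravo, Delta, Comet costs 25; no covering selection beats 17.

17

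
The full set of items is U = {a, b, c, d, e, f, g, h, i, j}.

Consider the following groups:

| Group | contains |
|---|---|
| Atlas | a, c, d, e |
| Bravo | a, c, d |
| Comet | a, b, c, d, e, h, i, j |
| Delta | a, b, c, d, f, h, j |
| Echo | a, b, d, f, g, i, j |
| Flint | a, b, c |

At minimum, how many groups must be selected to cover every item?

2

Comet and Echo together: Comet ∪ Echo = {a, b, c, d, e, f, g, h, i, j} — every item is covered.
No single group has all 10 items (the largest, Comet, has 8), so 2 is optimal.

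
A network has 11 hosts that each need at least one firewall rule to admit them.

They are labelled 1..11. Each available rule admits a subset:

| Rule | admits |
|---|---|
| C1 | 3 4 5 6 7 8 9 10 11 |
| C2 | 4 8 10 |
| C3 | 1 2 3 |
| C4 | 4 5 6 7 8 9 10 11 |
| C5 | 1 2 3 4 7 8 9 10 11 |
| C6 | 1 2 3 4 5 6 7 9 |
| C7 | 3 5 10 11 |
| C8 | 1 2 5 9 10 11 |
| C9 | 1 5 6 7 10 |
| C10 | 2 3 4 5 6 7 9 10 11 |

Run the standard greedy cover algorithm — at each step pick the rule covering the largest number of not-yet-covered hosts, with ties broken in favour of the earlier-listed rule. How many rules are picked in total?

2

Greedy: pick C1 (covers 9 new) → pick C3 (covers 2 new). Total picks: 2.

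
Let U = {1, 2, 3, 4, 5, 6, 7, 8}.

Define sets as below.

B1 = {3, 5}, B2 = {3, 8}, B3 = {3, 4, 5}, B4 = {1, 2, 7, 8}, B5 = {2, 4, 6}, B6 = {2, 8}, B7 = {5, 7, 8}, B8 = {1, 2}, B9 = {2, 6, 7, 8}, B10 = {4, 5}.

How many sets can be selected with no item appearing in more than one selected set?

B2, B8, B10 are pairwise disjoint (B2={3,8}; B8={1,2}; B10={4,5}).
Every remaining set overlaps one of these, and no 4 of the listed sets are pairwise disjoint, so 3 is the maximum.

3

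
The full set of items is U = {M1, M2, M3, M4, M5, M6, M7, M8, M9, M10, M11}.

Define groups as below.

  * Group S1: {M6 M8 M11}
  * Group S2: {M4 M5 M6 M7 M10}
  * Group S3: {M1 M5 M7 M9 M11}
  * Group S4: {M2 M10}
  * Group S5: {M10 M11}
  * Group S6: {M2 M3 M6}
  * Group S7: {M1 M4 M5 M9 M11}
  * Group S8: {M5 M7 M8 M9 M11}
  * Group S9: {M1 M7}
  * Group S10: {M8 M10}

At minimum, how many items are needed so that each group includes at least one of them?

The 4 items {M2, M7, M10, M11} hit every group.
No choice of 3 items meets every group, so 4 is the minimum.

4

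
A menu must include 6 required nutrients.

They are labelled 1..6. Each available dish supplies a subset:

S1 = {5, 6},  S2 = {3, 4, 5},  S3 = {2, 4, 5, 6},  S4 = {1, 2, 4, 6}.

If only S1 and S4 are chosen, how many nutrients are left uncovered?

Union of S1, S4 = {1, 2, 4, 5, 6}.
Not covered: 3 — 1 nutrient.

1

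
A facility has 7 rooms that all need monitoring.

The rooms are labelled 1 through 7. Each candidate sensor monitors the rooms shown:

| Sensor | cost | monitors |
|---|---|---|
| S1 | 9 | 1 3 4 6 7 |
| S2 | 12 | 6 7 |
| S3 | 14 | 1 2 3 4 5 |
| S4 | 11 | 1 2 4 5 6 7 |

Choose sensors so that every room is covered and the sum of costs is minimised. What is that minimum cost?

20

S1, S4 together cover every room (S1 ∪ S4 = {1, 2, 3, 4, 5, 6, 7}); total cost 9 + 11 = 20.
No covering selection has total cost below 20.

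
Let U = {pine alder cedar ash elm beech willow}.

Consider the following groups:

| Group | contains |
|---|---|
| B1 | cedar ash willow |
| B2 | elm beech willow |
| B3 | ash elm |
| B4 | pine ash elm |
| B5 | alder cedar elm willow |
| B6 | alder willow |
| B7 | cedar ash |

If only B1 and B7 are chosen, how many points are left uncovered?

Union of B1, B7 = {cedar, ash, willow}.
Not covered: pine, alder, elm, beech — 4 points.

4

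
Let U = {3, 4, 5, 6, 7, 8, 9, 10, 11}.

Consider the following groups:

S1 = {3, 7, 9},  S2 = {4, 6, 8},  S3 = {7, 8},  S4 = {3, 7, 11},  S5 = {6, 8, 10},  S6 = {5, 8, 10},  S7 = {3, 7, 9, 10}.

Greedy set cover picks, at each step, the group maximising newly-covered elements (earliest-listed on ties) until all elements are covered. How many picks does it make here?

4

Greedy: pick S7 (covers 4 new) → pick S2 (covers 3 new) → pick S4 (covers 1 new) → pick S6 (covers 1 new). Total picks: 4.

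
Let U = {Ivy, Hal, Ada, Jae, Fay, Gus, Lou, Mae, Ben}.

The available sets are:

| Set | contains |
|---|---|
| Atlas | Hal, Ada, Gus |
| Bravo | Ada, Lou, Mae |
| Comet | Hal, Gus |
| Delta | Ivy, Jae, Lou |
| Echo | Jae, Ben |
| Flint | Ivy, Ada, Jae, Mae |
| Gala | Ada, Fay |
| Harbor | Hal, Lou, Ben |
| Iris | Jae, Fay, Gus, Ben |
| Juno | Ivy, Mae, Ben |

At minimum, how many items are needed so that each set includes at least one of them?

Take H = {Ada, Jae, Gus, Ben}. Each listed set contains at least one of these, so H is a hitting set of size 4.
No choice of 3 items meets every set, so 4 is the minimum.

4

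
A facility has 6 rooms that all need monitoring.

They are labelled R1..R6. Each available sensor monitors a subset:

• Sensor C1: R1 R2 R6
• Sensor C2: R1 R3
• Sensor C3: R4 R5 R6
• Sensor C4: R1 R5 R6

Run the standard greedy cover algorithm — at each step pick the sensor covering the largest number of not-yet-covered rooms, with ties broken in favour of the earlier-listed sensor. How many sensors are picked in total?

3

Greedy: pick C1 (covers 3 new) → pick C3 (covers 2 new) → pick C2 (covers 1 new). Total picks: 3.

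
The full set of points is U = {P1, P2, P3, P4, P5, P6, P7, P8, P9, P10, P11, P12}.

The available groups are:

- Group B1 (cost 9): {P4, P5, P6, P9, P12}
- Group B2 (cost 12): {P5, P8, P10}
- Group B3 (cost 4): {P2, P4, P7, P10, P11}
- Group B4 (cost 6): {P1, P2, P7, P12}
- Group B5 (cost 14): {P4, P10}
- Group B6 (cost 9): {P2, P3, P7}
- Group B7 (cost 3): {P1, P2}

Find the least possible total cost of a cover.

37

B1, B2, B3, B6, B7 together cover every point (B1 ∪ B2 ∪ B3 ∪ B6 ∪ B7 = {P1, P2, P3, P4, P5, P6, P7, P8, P9, P10, P11, P12}); total cost 9 + 12 + 4 + 9 + 3 = 37.
No covering selection has total cost below 37.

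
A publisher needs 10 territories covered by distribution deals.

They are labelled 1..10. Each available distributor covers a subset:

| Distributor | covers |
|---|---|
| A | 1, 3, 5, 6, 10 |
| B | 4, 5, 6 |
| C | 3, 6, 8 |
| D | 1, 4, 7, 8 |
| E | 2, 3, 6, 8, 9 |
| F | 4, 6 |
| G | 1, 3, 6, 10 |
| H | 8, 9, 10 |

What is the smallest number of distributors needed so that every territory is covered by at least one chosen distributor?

3

A and D and E together: A ∪ D ∪ E = {1, 2, 3, 4, 5, 6, 7, 8, 9, 10} — every territory is covered.
Only E contains 2, so E is forced; the remaining 5 territories need at least 2 more distributors (each remaining distributor adds at most 3) — so at least 3 distributors are needed, and 3 is optimal.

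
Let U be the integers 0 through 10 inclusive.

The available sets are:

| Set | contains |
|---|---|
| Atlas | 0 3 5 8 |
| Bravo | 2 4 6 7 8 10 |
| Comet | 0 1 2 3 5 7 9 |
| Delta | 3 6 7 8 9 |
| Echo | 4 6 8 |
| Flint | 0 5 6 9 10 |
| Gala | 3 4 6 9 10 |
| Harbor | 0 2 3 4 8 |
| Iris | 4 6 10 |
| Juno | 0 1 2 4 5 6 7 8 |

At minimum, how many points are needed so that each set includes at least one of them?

Take H = {0, 6}. Each listed set contains at least one of these, so H is a hitting set of size 2.
The sets Atlas, Iris are pairwise disjoint, so any hitting set needs a separate point for each — at least 2. Hence 2 is optimal.

2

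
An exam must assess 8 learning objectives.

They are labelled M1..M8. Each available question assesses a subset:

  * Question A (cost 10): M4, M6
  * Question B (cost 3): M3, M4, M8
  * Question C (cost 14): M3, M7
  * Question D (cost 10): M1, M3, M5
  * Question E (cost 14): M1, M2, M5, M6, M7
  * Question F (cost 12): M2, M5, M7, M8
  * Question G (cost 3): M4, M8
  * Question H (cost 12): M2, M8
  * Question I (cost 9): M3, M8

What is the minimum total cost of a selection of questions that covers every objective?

17

B, E together cover every objective (B ∪ E = {M1, M2, M3, M4, M5, M6, M7, M8}); total cost 3 + 14 = 17.
No covering selection has total cost below 17.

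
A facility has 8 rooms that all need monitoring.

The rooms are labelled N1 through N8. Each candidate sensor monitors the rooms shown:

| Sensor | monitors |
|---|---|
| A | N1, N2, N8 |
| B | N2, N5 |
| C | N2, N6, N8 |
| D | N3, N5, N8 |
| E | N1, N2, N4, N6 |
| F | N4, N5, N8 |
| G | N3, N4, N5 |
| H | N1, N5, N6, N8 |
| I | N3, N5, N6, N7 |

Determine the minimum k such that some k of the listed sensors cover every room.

E and F and I together: E ∪ F ∪ I = {N1, N2, N3, N4, N5, N6, N7, N8} — every room is covered.
Only I contains N7, so I is forced; the remaining 4 rooms need at least 2 more sensors (each remaining sensor adds at most 3) — so at least 3 sensors are needed, and 3 is optimal.

3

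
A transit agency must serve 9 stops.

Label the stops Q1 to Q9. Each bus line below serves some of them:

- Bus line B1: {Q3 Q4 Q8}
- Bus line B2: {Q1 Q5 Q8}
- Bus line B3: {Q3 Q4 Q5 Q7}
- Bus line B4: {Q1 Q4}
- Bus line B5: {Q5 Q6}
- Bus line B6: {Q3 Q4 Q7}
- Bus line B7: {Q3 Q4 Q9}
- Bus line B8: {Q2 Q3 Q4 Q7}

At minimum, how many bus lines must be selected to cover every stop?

B2 and B5 and B7 and B8 together: B2 ∪ B5 ∪ B7 ∪ B8 = {Q1, Q2, Q3, Q4, Q5, Q6, Q7, Q8, Q9} — every stop is covered.
No 3 of the 8 bus lines cover everything (all 56 combinations miss at least one stop), so 4 is optimal.

4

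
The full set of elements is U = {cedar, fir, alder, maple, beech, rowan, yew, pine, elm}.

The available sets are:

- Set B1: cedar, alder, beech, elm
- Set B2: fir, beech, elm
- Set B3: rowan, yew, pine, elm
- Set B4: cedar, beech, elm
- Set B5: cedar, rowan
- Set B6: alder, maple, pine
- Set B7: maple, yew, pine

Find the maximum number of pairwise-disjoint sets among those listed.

B2, B5, B7 are pairwise disjoint (B2={fir,beech,elm}; B5={cedar,rowan}; B7={maple,yew,pine}).
Every remaining set overlaps one of these, and no 4 of the listed sets are pairwise disjoint, so 3 is the maximum.

3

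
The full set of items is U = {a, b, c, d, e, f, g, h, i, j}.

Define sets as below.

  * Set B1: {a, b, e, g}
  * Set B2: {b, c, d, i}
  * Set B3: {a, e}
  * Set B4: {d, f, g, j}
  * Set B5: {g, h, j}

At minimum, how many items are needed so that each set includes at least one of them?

3

Take T = {e, i, j}. Each listed set contains at least one of these, so T is a hitting set of size 3.
The sets B2, B3, B5 are pairwise disjoint, so any hitting set needs a separate item for each — at least 3. Hence 3 is optimal.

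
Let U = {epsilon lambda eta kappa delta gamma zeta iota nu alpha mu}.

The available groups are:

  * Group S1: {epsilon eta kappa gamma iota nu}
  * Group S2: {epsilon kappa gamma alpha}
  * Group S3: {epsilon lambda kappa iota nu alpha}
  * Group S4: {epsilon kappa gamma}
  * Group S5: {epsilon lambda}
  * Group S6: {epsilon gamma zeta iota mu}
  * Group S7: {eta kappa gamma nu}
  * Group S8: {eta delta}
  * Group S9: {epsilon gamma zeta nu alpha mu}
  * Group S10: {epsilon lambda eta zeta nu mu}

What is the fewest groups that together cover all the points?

3

Take {S3, S6, S8}. Their union is {epsilon, lambda, eta, kappa, delta, gamma, zeta, iota, nu, alpha, mu}, which is all 11 points.
Only S8 contains delta, so S8 is forced; the remaining 9 points need at least 2 more groups (each remaining group adds at most 6) — so at least 3 groups are needed, and 3 is optimal.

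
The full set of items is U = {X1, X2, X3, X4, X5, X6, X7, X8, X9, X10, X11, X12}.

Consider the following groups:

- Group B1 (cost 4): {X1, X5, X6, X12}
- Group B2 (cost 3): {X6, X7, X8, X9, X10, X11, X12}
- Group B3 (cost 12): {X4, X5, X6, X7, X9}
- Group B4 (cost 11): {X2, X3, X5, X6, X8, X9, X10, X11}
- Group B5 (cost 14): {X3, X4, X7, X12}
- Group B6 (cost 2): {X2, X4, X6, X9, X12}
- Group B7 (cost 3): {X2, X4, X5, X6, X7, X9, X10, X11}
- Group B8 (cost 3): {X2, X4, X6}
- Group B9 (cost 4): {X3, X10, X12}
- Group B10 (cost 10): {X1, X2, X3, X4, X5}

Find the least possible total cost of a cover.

B2, B10 together cover every item (B2 ∪ B10 = {X1, X2, X3, X4, X5, X6, X7, X8, X9, X10, X11, X12}); total cost 3 + 10 = 13.
The greedy pick B7, B2, B1, B9 costs 14; no covering selection beats 13.

13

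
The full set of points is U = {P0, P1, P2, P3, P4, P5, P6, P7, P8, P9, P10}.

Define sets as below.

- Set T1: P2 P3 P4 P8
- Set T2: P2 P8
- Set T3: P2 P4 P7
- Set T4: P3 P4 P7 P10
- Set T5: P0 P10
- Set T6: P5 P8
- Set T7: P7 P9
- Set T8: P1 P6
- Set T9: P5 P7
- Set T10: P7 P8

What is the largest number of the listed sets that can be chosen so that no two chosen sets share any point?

4

T1, T5, T7, T8 are pairwise disjoint (T1={P2,P3,P4,P8}; T5={P0,P10}; T7={P7,P9}; T8={P1,P6}).
Every remaining set overlaps one of these, and no 5 of the listed sets are pairwise disjoint, so 4 is the maximum.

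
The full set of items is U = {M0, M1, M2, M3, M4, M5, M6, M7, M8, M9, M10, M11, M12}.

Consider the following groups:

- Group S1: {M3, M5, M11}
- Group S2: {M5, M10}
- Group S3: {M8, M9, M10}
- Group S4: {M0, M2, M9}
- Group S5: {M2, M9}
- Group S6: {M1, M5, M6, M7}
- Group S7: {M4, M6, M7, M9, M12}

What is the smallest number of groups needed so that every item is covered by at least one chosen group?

5

Take {S1, S3, S4, S6, S7}. Their union is {M0, M1, M2, M3, M4, M5, M6, M7, M8, M9, M10, M11, M12}, which is all 13 items.
No 4 of the 7 groups cover everything (all 35 combinations miss at least one item), so 5 is optimal.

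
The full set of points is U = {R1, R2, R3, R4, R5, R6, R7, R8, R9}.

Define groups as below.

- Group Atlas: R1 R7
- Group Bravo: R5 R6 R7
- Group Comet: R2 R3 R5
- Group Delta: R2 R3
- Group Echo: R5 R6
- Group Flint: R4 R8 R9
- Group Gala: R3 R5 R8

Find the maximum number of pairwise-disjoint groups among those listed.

4

Atlas, Delta, Echo, Flint are pairwise disjoint (Atlas={R1,R7}; Delta={R2,R3}; Echo={R5,R6}; Flint={R4,R8,R9}).
Every remaining group overlaps one of these, and no 5 of the listed groups are pairwise disjoint, so 4 is the maximum.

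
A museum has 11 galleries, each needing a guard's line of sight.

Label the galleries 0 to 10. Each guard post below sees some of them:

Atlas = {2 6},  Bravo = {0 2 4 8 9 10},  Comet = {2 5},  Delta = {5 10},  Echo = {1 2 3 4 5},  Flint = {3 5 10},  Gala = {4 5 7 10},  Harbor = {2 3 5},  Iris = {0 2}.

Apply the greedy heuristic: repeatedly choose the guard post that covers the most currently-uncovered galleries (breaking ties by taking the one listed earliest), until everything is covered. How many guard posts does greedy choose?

Greedy: pick Bravo (covers 6 new) → pick Echo (covers 3 new) → pick Atlas (covers 1 new) → pick Gala (covers 1 new). Total picks: 4.

4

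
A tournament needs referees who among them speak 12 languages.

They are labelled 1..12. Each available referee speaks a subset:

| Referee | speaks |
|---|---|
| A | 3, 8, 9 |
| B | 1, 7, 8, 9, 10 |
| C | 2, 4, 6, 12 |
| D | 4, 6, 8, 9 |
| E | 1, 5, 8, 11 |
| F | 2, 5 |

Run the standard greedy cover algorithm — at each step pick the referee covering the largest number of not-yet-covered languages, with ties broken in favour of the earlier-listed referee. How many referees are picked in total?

4

Greedy: pick B (covers 5 new) → pick C (covers 4 new) → pick E (covers 2 new) → pick A (covers 1 new). Total picks: 4.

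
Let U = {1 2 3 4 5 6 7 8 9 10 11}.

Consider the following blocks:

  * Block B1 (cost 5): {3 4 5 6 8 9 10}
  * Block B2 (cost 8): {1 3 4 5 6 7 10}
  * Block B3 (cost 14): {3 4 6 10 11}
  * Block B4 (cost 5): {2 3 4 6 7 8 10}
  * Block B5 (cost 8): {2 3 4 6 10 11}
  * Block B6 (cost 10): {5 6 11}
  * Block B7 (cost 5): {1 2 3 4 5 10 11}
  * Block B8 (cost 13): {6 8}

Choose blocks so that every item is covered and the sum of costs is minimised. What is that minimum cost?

B1, B4, B7 together cover every item (B1 ∪ B4 ∪ B7 = {1, 2, 3, 4, 5, 6, 7, 8, 9, 10, 11}); total cost 5 + 5 + 5 = 15.
No covering selection has total cost below 15.

15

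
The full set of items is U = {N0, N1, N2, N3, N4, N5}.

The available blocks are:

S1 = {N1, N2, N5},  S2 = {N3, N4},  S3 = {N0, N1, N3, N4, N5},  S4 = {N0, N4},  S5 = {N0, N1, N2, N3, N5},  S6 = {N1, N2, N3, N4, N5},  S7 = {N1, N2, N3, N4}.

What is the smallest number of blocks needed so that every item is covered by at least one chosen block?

2

Take {S4, S5}. Their union is {N0, N1, N2, N3, N4, N5}, which is all 6 items.
No single block has all 6 items (the largest, S3, has 5), so 2 is optimal.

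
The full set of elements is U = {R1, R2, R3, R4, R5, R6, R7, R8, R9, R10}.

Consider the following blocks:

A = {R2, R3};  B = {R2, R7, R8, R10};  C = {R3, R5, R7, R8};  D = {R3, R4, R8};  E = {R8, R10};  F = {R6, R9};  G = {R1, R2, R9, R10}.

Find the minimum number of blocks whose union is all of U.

4

Take {C, D, F, G}. Their union is {R1, R2, R3, R4, R5, R6, R7, R8, R9, R10}, which is all 10 elements.
No 3 of the 7 blocks cover everything (all 35 combinations miss at least one element), so 4 is optimal.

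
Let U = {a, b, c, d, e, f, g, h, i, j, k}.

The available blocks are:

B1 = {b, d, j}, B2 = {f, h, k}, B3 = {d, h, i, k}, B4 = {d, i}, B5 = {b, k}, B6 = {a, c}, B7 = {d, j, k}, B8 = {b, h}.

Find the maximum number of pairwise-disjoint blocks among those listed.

3

B2, B4, B6 are pairwise disjoint (B2={f,h,k}; B4={d,i}; B6={a,c}).
Every remaining block overlaps one of these, and no 4 of the listed blocks are pairwise disjoint, so 3 is the maximum.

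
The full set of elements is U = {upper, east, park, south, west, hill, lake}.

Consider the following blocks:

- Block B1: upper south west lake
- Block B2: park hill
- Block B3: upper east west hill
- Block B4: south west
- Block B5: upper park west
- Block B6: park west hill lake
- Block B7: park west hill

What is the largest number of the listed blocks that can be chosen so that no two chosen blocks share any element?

B2, B4 are pairwise disjoint (B2={park,hill}; B4={south,west}).
Every remaining block overlaps one of these, and no 3 of the listed blocks are pairwise disjoint, so 2 is the maximum.

2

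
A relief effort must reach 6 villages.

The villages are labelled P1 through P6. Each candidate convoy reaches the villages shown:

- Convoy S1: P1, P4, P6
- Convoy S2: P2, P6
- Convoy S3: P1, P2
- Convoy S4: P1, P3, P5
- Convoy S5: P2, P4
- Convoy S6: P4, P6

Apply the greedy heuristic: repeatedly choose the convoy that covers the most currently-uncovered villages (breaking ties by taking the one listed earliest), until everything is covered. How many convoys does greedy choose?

Greedy: pick S1 (covers 3 new) → pick S4 (covers 2 new) → pick S2 (covers 1 new). Total picks: 3.

3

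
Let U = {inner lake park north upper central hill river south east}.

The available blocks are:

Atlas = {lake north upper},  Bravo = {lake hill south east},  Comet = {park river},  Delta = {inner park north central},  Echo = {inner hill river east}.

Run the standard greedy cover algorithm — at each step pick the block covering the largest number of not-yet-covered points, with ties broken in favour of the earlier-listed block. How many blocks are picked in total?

Greedy: pick Bravo (covers 4 new) → pick Delta (covers 4 new) → pick Atlas (covers 1 new) → pick Comet (covers 1 new). Total picks: 4.

4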